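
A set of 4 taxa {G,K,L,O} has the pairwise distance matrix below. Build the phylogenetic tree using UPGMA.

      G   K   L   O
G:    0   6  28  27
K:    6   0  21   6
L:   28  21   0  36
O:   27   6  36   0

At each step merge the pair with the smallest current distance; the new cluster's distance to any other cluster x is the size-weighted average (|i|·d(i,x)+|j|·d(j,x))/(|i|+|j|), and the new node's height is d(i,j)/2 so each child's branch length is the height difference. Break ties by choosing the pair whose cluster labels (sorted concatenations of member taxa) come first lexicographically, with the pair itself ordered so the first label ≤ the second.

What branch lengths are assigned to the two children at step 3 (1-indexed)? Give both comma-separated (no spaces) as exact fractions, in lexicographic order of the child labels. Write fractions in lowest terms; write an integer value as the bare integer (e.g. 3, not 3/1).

step 1: merge (G,K) at d=6; branch lengths G→3, K→3; new cluster GK
  updated: d(GK,L)=49/2, d(GK,O)=33/2
step 2: merge (GK,O) at d=33/2; branch lengths GK→21/4, O→33/4; new cluster GKO
  updated: d(GKO,L)=85/3
step 3: merge (GKO,L) at d=85/3; branch lengths GKO→71/12, L→85/6; new cluster GKLO
final tree: (((G:3,K:3):21/4,O:33/4):71/12,L:85/6)
total length: 475/12

71/12,85/6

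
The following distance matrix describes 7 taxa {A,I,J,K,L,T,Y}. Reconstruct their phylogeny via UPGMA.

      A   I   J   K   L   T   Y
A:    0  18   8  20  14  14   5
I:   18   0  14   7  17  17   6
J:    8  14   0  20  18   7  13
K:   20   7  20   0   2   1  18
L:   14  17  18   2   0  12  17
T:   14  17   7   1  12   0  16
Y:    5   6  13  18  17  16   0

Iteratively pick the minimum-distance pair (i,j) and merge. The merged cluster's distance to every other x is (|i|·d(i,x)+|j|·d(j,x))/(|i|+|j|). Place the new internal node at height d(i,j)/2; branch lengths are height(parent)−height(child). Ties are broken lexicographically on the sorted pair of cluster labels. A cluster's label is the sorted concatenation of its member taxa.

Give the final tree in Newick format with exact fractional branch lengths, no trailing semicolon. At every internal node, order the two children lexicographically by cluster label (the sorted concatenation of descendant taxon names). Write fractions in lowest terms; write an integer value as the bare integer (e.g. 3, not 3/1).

((((A:5/2,Y:5/2):11/4,J:21/4):13/12,I:19/3):11/8,((K:1/2,T:1/2):3,L:7/2):101/24)

step 1: merge (K,T) at d=1; branch lengths K→1/2, T→1/2; new cluster KT
  updated: d(A,KT)=17, d(I,KT)=12, d(J,KT)=27/2, d(KT,L)=7, d(KT,Y)=17
step 2: merge (A,Y) at d=5; branch lengths A→5/2, Y→5/2; new cluster AY
  updated: d(AY,I)=12, d(AY,J)=21/2, d(AY,KT)=17, d(AY,L)=31/2
step 3: merge (KT,L) at d=7; branch lengths KT→3, L→7/2; new cluster KLT
  updated: d(AY,KLT)=33/2, d(I,KLT)=41/3, d(J,KLT)=15
step 4: merge (AY,J) at d=21/2; branch lengths AY→11/4, J→21/4; new cluster AJY
  updated: d(AJY,I)=38/3, d(AJY,KLT)=16
step 5: merge (AJY,I) at d=38/3; branch lengths AJY→13/12, I→19/3; new cluster AIJY
  updated: d(AIJY,KLT)=185/12
step 6: merge (AIJY,KLT) at d=185/12; branch lengths AIJY→11/8, KLT→101/24; new cluster AIJKLTY
final tree: ((((A:5/2,Y:5/2):11/4,J:21/4):13/12,I:19/3):11/8,((K:1/2,T:1/2):3,L:7/2):101/24)
total length: 67/2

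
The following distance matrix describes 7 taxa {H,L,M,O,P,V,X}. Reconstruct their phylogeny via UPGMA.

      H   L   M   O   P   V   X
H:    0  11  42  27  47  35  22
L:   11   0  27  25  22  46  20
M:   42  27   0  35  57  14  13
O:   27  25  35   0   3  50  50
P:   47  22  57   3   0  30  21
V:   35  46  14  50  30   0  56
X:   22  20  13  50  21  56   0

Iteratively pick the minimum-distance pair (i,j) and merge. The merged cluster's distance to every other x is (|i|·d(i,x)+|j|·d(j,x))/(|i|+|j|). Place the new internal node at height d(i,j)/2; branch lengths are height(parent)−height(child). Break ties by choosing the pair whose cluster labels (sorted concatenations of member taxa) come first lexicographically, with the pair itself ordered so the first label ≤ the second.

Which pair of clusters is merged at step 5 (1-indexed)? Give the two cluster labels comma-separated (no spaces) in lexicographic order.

1. join O+P (d=3) ⇒ OP; edges |O|=3/2, |P|=3/2
  updated: d(H,OP)=37, d(L,OP)=47/2, d(M,OP)=46, d(OP,V)=40, d(OP,X)=71/2
2. join H+L (d=11) ⇒ HL; edges |H|=11/2, |L|=11/2
  updated: d(HL,M)=69/2, d(HL,OP)=121/4, d(HL,V)=81/2, d(HL,X)=21
3. join M+X (d=13) ⇒ MX; edges |M|=13/2, |X|=13/2
  updated: d(HL,MX)=111/4, d(MX,OP)=163/4, d(MX,V)=35
4. join HL+MX (d=111/4) ⇒ HLMX; edges |HL|=67/8, |MX|=59/8
  updated: d(HLMX,OP)=71/2, d(HLMX,V)=151/4
5. join HLMX+OP (d=71/2) ⇒ HLMOPX; edges |HLMX|=31/8, |OP|=65/4
  updated: d(HLMOPX,V)=77/2
6. join HLMOPX+V (d=77/2) ⇒ HLMOPVX; edges |HLMOPX|=3/2, |V|=77/4
final tree: ((((H:11/2,L:11/2):67/8,(M:13/2,X:13/2):59/8):31/8,(O:3/2,P:3/2):65/4):3/2,V:77/4)
total length: 669/8

HLMX,OP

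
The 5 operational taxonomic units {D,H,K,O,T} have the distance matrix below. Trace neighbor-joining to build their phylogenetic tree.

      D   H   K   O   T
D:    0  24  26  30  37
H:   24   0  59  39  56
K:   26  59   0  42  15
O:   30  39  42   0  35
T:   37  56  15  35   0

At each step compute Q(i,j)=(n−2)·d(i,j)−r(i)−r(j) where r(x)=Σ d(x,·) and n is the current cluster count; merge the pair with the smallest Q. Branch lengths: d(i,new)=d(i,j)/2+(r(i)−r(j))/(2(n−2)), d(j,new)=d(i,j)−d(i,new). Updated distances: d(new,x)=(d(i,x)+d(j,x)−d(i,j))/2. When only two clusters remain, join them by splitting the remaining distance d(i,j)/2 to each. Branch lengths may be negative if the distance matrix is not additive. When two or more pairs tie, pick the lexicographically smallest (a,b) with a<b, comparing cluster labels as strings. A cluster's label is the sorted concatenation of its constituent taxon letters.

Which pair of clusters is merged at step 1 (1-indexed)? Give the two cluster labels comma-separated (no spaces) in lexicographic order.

1. join K+T (d=15, Q=-240) ⇒ KT; edges |K|=22/3, |T|=23/3
  updated: d(D,KT)=24, d(H,KT)=50, d(KT,O)=31
2. join D+H (d=24, Q=-143) ⇒ DH; edges |D|=13/4, |H|=83/4
  updated: d(DH,KT)=25, d(DH,O)=45/2
3. join DH+KT (d=25, Q=-157/2) ⇒ DHKT; edges |DH|=33/4, |KT|=67/4
  updated: d(DHKT,O)=57/4
4. join DHKT+O (d=57/4) ⇒ DHKOT; edges |DHKT|=57/8, |O|=57/8
final tree: (((D:13/4,H:83/4):33/4,(K:22/3,T:23/3):67/4):57/8,O:57/8)
total length: 313/4

K,T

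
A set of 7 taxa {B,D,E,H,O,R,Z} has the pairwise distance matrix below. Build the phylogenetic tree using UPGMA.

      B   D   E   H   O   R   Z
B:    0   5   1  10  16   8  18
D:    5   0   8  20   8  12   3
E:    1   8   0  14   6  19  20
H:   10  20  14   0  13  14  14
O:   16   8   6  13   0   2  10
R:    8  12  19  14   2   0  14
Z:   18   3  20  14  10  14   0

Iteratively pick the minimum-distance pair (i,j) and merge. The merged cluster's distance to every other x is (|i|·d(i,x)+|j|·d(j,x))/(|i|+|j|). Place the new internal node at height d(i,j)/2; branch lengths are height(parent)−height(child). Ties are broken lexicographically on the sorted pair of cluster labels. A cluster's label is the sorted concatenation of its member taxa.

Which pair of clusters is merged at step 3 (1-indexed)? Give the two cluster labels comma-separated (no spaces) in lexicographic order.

D,Z

iteration 1: select B,E (d=1); attach at lengths (1/2, 1/2); label the merged cluster BE
  updated: d(BE,D)=13/2, d(BE,H)=12, d(BE,O)=11, d(BE,R)=27/2, d(BE,Z)=19
iteration 2: select O,R (d=2); attach at lengths (1, 1); label the merged cluster OR
  updated: d(BE,OR)=49/4, d(D,OR)=10, d(H,OR)=27/2, d(OR,Z)=12
iteration 3: select D,Z (d=3); attach at lengths (3/2, 3/2); label the merged cluster DZ
  updated: d(BE,DZ)=51/4, d(DZ,H)=17, d(DZ,OR)=11
iteration 4: select DZ,OR (d=11); attach at lengths (4, 9/2); label the merged cluster DORZ
  updated: d(BE,DORZ)=25/2, d(DORZ,H)=61/4
iteration 5: select BE,H (d=12); attach at lengths (11/2, 6); label the merged cluster BEH
  updated: d(BEH,DORZ)=161/12
iteration 6: select BEH,DORZ (d=161/12); attach at lengths (17/24, 29/24); label the merged cluster BDEHORZ
final tree: (((B:1/2,E:1/2):11/2,H:6):17/24,((D:3/2,Z:3/2):4,(O:1,R:1):9/2):29/24)
total length: 335/12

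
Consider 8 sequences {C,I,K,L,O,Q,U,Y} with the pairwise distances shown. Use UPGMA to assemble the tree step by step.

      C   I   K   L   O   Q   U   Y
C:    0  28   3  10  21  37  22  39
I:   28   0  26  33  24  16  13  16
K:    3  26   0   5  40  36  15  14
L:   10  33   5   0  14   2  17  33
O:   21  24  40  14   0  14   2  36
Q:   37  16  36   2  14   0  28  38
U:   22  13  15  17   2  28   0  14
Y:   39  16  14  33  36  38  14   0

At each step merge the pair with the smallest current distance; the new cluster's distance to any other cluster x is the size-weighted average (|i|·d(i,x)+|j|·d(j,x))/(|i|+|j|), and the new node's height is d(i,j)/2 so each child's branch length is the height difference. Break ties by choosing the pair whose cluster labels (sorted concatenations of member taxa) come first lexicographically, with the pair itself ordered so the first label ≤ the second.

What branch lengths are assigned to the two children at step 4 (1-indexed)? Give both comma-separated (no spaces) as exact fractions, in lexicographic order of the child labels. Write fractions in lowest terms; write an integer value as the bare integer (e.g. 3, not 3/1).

8,8

step 1: merge (L,Q) at d=2; branch lengths L→1, Q→1; new cluster LQ
  updated: d(C,LQ)=47/2, d(I,LQ)=49/2, d(K,LQ)=41/2, d(LQ,O)=14, d(LQ,U)=45/2, d(LQ,Y)=71/2
step 2: merge (O,U) at d=2; branch lengths O→1, U→1; new cluster OU
  updated: d(C,OU)=43/2, d(I,OU)=37/2, d(K,OU)=55/2, d(LQ,OU)=73/4, d(OU,Y)=25
step 3: merge (C,K) at d=3; branch lengths C→3/2, K→3/2; new cluster CK
  updated: d(CK,I)=27, d(CK,LQ)=22, d(CK,OU)=49/2, d(CK,Y)=53/2
step 4: merge (I,Y) at d=16; branch lengths I→8, Y→8; new cluster IY
  updated: d(CK,IY)=107/4, d(IY,LQ)=30, d(IY,OU)=87/4
step 5: merge (LQ,OU) at d=73/4; branch lengths LQ→65/8, OU→65/8; new cluster LOQU
  updated: d(CK,LOQU)=93/4, d(IY,LOQU)=207/8
step 6: merge (CK,LOQU) at d=93/4; branch lengths CK→81/8, LOQU→5/2; new cluster CKLOQU
  updated: d(CKLOQU,IY)=157/6
step 7: merge (CKLOQU,IY) at d=157/6; branch lengths CKLOQU→35/24, IY→61/12; new cluster CIKLOQUY
final tree: (((C:3/2,K:3/2):81/8,((L:1,Q:1):65/8,(O:1,U:1):65/8):5/2):35/24,(I:8,Y:8):61/12)
total length: 701/12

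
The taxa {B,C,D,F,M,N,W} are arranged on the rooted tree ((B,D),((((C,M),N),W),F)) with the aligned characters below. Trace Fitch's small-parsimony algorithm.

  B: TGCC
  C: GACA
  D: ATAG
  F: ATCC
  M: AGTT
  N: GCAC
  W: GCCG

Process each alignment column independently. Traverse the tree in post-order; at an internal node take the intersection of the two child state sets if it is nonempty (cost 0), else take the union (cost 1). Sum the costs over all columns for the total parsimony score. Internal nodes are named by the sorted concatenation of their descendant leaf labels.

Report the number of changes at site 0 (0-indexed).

site 0, node BD: B={T} ∪ D={A} → {A,T} (+1)
site 0, node CM: C={G} ∪ M={A} → {A,G} (+1)
site 0, node CMN: CM={A,G} ∩ N={G} → {G} (+0)
site 0, node CMNW: CMN={G} ∩ W={G} → {G} (+0)
site 0, node CFMNW: CMNW={G} ∪ F={A} → {A,G} (+1)
site 0, node BCDFMNW: BD={A,T} ∩ CFMNW={A,G} → {A} (+0)
site 1, node BD: B={G} ∪ D={T} → {G,T} (+1)
site 1, node CM: C={A} ∪ M={G} → {A,G} (+1)
site 1, node CMN: CM={A,G} ∪ N={C} → {A,C,G} (+1)
site 1, node CMNW: CMN={A,C,G} ∩ W={C} → {C} (+0)
site 1, node CFMNW: CMNW={C} ∪ F={T} → {C,T} (+1)
site 1, node BCDFMNW: BD={G,T} ∩ CFMNW={C,T} → {T} (+0)
site 2, node BD: B={C} ∪ D={A} → {A,C} (+1)
site 2, node CM: C={C} ∪ M={T} → {C,T} (+1)
site 2, node CMN: CM={C,T} ∪ N={A} → {A,C,T} (+1)
site 2, node CMNW: CMN={A,C,T} ∩ W={C} → {C} (+0)
site 2, node CFMNW: CMNW={C} ∩ F={C} → {C} (+0)
site 2, node BCDFMNW: BD={A,C} ∩ CFMNW={C} → {C} (+0)
site 3, node BD: B={C} ∪ D={G} → {C,G} (+1)
site 3, node CM: C={A} ∪ M={T} → {A,T} (+1)
site 3, node CMN: CM={A,T} ∪ N={C} → {A,C,T} (+1)
site 3, node CMNW: CMN={A,C,T} ∪ W={G} → {A,C,G,T} (+1)
site 3, node CFMNW: CMNW={A,C,G,T} ∩ F={C} → {C} (+0)
site 3, node BCDFMNW: BD={C,G} ∩ CFMNW={C} → {C} (+0)
per-site changes: [3, 4, 3, 4]; total = 14

3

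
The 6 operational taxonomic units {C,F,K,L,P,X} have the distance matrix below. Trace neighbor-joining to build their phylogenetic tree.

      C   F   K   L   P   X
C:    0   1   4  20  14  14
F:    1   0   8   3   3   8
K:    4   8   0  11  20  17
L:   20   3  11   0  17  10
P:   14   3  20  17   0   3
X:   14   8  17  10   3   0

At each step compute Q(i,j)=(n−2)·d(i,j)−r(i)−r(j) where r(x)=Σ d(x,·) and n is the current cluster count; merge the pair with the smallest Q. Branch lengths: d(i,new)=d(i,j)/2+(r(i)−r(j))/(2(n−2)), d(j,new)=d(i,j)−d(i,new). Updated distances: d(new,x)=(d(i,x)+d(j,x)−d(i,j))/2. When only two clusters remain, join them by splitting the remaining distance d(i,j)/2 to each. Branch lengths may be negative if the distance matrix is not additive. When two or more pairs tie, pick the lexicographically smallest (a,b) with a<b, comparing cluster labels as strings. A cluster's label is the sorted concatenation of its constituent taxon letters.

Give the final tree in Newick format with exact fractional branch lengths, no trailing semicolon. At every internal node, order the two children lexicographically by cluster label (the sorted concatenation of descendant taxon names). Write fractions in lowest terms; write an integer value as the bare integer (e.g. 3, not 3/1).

step 1: merge (C,K) at d=4, Q=-97; branch lengths C→9/8, K→23/8; new cluster CK
  updated: d(CK,F)=5/2, d(CK,L)=27/2, d(CK,P)=15, d(CK,X)=27/2
step 2: merge (P,X) at d=3, Q=-127/2; branch lengths P→25/12, X→11/12; new cluster PX
  updated: d(CK,PX)=51/4, d(F,PX)=4, d(L,PX)=12
step 3: merge (CK,F) at d=5/2, Q=-133/4; branch lengths CK→97/16, F→-57/16; new cluster CFK
  updated: d(CFK,L)=7, d(CFK,PX)=57/8
step 4: merge (CFK,L) at d=7, Q=-209/8; branch lengths CFK→17/16, L→95/16; new cluster CFKL
  updated: d(CFKL,PX)=97/16
step 5: merge (CFKL,PX) at d=97/16; branch lengths CFKL→97/32, PX→97/32; new cluster CFKLPX
final tree: ((((C:9/8,K:23/8):97/16,F:-57/16):17/16,L:95/16):97/32,(P:25/12,X:11/12):97/32)
total length: 361/16

((((C:9/8,K:23/8):97/16,F:-57/16):17/16,L:95/16):97/32,(P:25/12,X:11/12):97/32)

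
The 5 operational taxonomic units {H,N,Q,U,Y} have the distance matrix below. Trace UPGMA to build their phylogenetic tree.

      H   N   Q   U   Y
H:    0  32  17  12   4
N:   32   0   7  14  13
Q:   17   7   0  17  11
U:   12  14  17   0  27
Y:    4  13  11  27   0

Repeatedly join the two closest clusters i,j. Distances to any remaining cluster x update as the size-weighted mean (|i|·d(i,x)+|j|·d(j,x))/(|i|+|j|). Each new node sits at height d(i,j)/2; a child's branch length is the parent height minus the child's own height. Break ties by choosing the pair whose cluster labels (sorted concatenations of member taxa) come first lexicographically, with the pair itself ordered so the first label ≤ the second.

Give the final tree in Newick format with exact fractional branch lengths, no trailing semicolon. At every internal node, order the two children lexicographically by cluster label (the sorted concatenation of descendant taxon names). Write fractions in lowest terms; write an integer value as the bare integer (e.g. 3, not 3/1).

step 1: merge (H,Y) at d=4; branch lengths H→2, Y→2; new cluster HY
  updated: d(HY,N)=45/2, d(HY,Q)=14, d(HY,U)=39/2
step 2: merge (N,Q) at d=7; branch lengths N→7/2, Q→7/2; new cluster NQ
  updated: d(HY,NQ)=73/4, d(NQ,U)=31/2
step 3: merge (NQ,U) at d=31/2; branch lengths NQ→17/4, U→31/4; new cluster NQU
  updated: d(HY,NQU)=56/3
step 4: merge (HY,NQU) at d=56/3; branch lengths HY→22/3, NQU→19/12; new cluster HNQUY
final tree: ((H:2,Y:2):22/3,((N:7/2,Q:7/2):17/4,U:31/4):19/12)
total length: 383/12

((H:2,Y:2):22/3,((N:7/2,Q:7/2):17/4,U:31/4):19/12)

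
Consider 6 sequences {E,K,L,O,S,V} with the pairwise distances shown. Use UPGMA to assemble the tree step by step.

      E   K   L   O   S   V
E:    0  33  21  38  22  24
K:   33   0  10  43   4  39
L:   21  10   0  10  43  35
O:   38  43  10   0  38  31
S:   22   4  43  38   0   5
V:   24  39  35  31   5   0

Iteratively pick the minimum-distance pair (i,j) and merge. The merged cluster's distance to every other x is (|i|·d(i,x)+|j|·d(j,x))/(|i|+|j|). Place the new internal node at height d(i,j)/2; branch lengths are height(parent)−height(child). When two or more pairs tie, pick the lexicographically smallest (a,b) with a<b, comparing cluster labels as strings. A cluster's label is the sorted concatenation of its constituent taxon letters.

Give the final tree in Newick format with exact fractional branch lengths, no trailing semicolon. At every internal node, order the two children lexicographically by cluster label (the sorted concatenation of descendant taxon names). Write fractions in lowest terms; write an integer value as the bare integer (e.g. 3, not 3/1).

step 1: merge (K,S) at d=4; branch lengths K→2, S→2; new cluster KS
  updated: d(E,KS)=55/2, d(KS,L)=53/2, d(KS,O)=81/2, d(KS,V)=22
step 2: merge (L,O) at d=10; branch lengths L→5, O→5; new cluster LO
  updated: d(E,LO)=59/2, d(KS,LO)=67/2, d(LO,V)=33
step 3: merge (KS,V) at d=22; branch lengths KS→9, V→11; new cluster KSV
  updated: d(E,KSV)=79/3, d(KSV,LO)=100/3
step 4: merge (E,KSV) at d=79/3; branch lengths E→79/6, KSV→13/6; new cluster EKSV
  updated: d(EKSV,LO)=259/8
step 5: merge (EKSV,LO) at d=259/8; branch lengths EKSV→145/48, LO→179/16; new cluster EKLOSV
final tree: ((E:79/6,((K:2,S:2):9,V:11):13/6):145/48,(L:5,O:5):179/16)
total length: 1525/24

((E:79/6,((K:2,S:2):9,V:11):13/6):145/48,(L:5,O:5):179/16)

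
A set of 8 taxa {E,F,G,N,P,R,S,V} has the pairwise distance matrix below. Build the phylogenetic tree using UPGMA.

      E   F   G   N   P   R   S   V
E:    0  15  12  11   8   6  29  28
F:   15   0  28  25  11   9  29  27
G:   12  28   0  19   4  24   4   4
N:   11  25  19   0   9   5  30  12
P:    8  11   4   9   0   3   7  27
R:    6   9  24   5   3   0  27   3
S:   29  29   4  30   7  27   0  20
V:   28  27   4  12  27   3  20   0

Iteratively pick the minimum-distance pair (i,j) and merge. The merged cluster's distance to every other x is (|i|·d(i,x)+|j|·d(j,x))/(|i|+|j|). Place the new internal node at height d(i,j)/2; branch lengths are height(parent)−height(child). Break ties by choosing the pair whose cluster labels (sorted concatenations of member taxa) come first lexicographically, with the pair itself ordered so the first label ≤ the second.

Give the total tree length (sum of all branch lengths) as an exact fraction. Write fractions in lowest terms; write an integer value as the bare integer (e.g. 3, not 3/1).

676/15

1. join P+R (d=3) ⇒ PR; edges |P|=3/2, |R|=3/2
  updated: d(E,PR)=7, d(F,PR)=10, d(G,PR)=14, d(N,PR)=7, d(PR,S)=17, d(PR,V)=15
2. join G+S (d=4) ⇒ GS; edges |G|=2, |S|=2
  updated: d(E,GS)=41/2, d(F,GS)=57/2, d(GS,N)=49/2, d(GS,PR)=31/2, d(GS,V)=12
3. join E+PR (d=7) ⇒ EPR; edges |E|=7/2, |PR|=2
  updated: d(EPR,F)=35/3, d(EPR,GS)=103/6, d(EPR,N)=25/3, d(EPR,V)=58/3
4. join EPR+N (d=25/3) ⇒ ENPR; edges |EPR|=2/3, |N|=25/6
  updated: d(ENPR,F)=15, d(ENPR,GS)=19, d(ENPR,V)=35/2
5. join GS+V (d=12) ⇒ GSV; edges |GS|=4, |V|=6
  updated: d(ENPR,GSV)=37/2, d(F,GSV)=28
6. join ENPR+F (d=15) ⇒ EFNPR; edges |ENPR|=10/3, |F|=15/2
  updated: d(EFNPR,GSV)=102/5
7. join EFNPR+GSV (d=102/5) ⇒ EFGNPRSV; edges |EFNPR|=27/10, |GSV|=21/5
final tree: ((((E:7/2,(P:3/2,R:3/2):2):2/3,N:25/6):10/3,F:15/2):27/10,((G:2,S:2):4,V:6):21/5)
total length: 676/15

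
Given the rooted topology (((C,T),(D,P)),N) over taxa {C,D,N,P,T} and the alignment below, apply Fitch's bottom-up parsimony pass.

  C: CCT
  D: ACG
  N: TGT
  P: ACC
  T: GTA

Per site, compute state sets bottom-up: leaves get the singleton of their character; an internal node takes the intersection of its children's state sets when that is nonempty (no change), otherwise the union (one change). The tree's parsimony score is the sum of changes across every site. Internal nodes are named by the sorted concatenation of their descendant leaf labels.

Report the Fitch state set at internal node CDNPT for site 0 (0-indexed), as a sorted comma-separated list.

A,C,G,T

CT@0: {C} ∪ {G} = {C,G} (union, +1)
DP@0: {A} ∩ {A} = {A} (intersection, +0)
CDPT@0: {C,G} ∪ {A} = {A,C,G} (union, +1)
CDNPT@0: {A,C,G} ∪ {T} = {A,C,G,T} (union, +1)
CT@1: {C} ∪ {T} = {C,T} (union, +1)
DP@1: {C} ∩ {C} = {C} (intersection, +0)
CDPT@1: {C,T} ∩ {C} = {C} (intersection, +0)
CDNPT@1: {C} ∪ {G} = {C,G} (union, +1)
CT@2: {T} ∪ {A} = {A,T} (union, +1)
DP@2: {G} ∪ {C} = {C,G} (union, +1)
CDPT@2: {A,T} ∪ {C,G} = {A,C,G,T} (union, +1)
CDNPT@2: {A,C,G,T} ∩ {T} = {T} (intersection, +0)
per-site changes: [3, 2, 3]; total = 8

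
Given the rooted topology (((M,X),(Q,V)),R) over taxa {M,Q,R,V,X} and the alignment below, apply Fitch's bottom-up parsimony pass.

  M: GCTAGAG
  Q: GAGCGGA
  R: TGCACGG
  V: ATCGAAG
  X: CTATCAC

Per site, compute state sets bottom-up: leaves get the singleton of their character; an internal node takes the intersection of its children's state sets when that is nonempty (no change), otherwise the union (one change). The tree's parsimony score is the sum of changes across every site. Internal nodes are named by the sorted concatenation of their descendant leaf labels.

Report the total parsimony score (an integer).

site 0, node MX: M={G} ∪ X={C} → {C,G} (+1)
site 0, node QV: Q={G} ∪ V={A} → {A,G} (+1)
site 0, node MQVX: MX={C,G} ∩ QV={A,G} → {G} (+0)
site 0, node MQRVX: MQVX={G} ∪ R={T} → {G,T} (+1)
site 1, node MX: M={C} ∪ X={T} → {C,T} (+1)
site 1, node QV: Q={A} ∪ V={T} → {A,T} (+1)
site 1, node MQVX: MX={C,T} ∩ QV={A,T} → {T} (+0)
site 1, node MQRVX: MQVX={T} ∪ R={G} → {G,T} (+1)
site 2, node MX: M={T} ∪ X={A} → {A,T} (+1)
site 2, node QV: Q={G} ∪ V={C} → {C,G} (+1)
site 2, node MQVX: MX={A,T} ∪ QV={C,G} → {A,C,G,T} (+1)
site 2, node MQRVX: MQVX={A,C,G,T} ∩ R={C} → {C} (+0)
site 3, node MX: M={A} ∪ X={T} → {A,T} (+1)
site 3, node QV: Q={C} ∪ V={G} → {C,G} (+1)
site 3, node MQVX: MX={A,T} ∪ QV={C,G} → {A,C,G,T} (+1)
site 3, node MQRVX: MQVX={A,C,G,T} ∩ R={A} → {A} (+0)
site 4, node MX: M={G} ∪ X={C} → {C,G} (+1)
site 4, node QV: Q={G} ∪ V={A} → {A,G} (+1)
site 4, node MQVX: MX={C,G} ∩ QV={A,G} → {G} (+0)
site 4, node MQRVX: MQVX={G} ∪ R={C} → {C,G} (+1)
site 5, node MX: M={A} ∩ X={A} → {A} (+0)
site 5, node QV: Q={G} ∪ V={A} → {A,G} (+1)
site 5, node MQVX: MX={A} ∩ QV={A,G} → {A} (+0)
site 5, node MQRVX: MQVX={A} ∪ R={G} → {A,G} (+1)
site 6, node MX: M={G} ∪ X={C} → {C,G} (+1)
site 6, node QV: Q={A} ∪ V={G} → {A,G} (+1)
site 6, node MQVX: MX={C,G} ∩ QV={A,G} → {G} (+0)
site 6, node MQRVX: MQVX={G} ∩ R={G} → {G} (+0)
per-site changes: [3, 3, 3, 3, 3, 2, 2]; total = 19

19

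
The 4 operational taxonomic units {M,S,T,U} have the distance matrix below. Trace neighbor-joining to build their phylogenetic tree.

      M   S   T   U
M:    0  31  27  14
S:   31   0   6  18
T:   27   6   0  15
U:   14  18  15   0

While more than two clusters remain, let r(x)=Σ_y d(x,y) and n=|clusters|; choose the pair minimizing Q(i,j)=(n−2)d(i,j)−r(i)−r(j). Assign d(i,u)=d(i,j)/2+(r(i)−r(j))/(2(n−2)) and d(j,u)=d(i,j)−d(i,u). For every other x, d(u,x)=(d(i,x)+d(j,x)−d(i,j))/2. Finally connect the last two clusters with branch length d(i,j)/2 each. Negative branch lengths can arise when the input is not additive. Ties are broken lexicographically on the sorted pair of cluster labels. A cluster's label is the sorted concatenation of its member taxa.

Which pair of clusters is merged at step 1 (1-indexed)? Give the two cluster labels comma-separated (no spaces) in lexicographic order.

step 1: merge (M,U) at d=14, Q=-91; branch lengths M→53/4, U→3/4; new cluster MU
  updated: d(MU,S)=35/2, d(MU,T)=14
step 2: merge (MU,S) at d=35/2, Q=-75/2; branch lengths MU→51/4, S→19/4; new cluster MSU
  updated: d(MSU,T)=5/4
step 3: merge (MSU,T) at d=5/4; branch lengths MSU→5/8, T→5/8; new cluster MSTU
final tree: (((M:53/4,U:3/4):51/4,S:19/4):5/8,T:5/8)
total length: 131/4

M,U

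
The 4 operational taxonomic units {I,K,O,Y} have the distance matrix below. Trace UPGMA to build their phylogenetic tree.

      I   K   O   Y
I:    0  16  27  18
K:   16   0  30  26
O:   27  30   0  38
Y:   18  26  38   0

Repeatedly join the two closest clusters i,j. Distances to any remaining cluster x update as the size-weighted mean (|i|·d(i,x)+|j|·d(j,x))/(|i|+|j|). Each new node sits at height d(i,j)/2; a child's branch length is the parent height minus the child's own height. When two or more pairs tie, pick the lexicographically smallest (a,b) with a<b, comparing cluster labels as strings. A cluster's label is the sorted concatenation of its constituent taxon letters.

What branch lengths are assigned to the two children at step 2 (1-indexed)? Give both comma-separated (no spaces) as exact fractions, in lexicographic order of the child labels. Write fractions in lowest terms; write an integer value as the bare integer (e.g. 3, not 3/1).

iteration 1: select I,K (d=16); attach at lengths (8, 8); label the merged cluster IK
  updated: d(IK,O)=57/2, d(IK,Y)=22
iteration 2: select IK,Y (d=22); attach at lengths (3, 11); label the merged cluster IKY
  updated: d(IKY,O)=95/3
iteration 3: select IKY,O (d=95/3); attach at lengths (29/6, 95/6); label the merged cluster IKOY
final tree: (((I:8,K:8):3,Y:11):29/6,O:95/6)
total length: 152/3

3,11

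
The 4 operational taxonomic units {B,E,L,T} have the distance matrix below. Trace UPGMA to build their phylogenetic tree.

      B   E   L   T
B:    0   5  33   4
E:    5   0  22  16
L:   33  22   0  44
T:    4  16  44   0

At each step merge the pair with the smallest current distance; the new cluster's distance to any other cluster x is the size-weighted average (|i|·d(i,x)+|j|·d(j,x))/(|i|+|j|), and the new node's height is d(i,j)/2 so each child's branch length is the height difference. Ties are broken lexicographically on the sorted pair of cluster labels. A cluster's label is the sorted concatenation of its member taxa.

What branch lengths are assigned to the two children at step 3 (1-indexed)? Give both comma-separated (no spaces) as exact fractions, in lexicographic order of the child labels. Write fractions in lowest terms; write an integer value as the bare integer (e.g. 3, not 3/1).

iteration 1: select B,T (d=4); attach at lengths (2, 2); label the merged cluster BT
  updated: d(BT,E)=21/2, d(BT,L)=77/2
iteration 2: select BT,E (d=21/2); attach at lengths (13/4, 21/4); label the merged cluster BET
  updated: d(BET,L)=33
iteration 3: select BET,L (d=33); attach at lengths (45/4, 33/2); label the merged cluster BELT
final tree: (((B:2,T:2):13/4,E:21/4):45/4,L:33/2)
total length: 161/4

45/4,33/2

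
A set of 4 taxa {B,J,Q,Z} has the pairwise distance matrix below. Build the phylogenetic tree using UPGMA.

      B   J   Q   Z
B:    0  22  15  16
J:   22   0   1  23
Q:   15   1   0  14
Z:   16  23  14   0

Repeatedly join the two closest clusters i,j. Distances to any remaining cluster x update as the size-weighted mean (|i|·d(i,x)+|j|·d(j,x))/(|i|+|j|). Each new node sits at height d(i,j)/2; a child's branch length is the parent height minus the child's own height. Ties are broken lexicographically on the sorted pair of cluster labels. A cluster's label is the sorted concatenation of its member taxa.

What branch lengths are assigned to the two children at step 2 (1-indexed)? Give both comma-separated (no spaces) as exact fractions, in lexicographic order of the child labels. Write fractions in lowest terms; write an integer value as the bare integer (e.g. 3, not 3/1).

8,8

iteration 1: select J,Q (d=1); attach at lengths (1/2, 1/2); label the merged cluster JQ
  updated: d(B,JQ)=37/2, d(JQ,Z)=37/2
iteration 2: select B,Z (d=16); attach at lengths (8, 8); label the merged cluster BZ
  updated: d(BZ,JQ)=37/2
iteration 3: select BZ,JQ (d=37/2); attach at lengths (5/4, 35/4); label the merged cluster BJQZ
final tree: ((B:8,Z:8):5/4,(J:1/2,Q:1/2):35/4)
total length: 27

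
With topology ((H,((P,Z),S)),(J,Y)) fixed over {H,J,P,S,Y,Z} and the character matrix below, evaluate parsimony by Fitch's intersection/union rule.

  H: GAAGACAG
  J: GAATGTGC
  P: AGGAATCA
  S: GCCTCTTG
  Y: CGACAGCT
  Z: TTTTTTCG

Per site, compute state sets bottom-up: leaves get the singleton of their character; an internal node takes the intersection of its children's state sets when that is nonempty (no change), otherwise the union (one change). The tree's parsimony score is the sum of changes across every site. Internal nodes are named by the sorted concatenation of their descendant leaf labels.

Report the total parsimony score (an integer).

site 0, node PZ: P={A} ∪ Z={T} → {A,T} (+1)
site 0, node PSZ: PZ={A,T} ∪ S={G} → {A,G,T} (+1)
site 0, node HPSZ: H={G} ∩ PSZ={A,G,T} → {G} (+0)
site 0, node JY: J={G} ∪ Y={C} → {C,G} (+1)
site 0, node HJPSYZ: HPSZ={G} ∩ JY={C,G} → {G} (+0)
site 1, node PZ: P={G} ∪ Z={T} → {G,T} (+1)
site 1, node PSZ: PZ={G,T} ∪ S={C} → {C,G,T} (+1)
site 1, node HPSZ: H={A} ∪ PSZ={C,G,T} → {A,C,G,T} (+1)
site 1, node JY: J={A} ∪ Y={G} → {A,G} (+1)
site 1, node HJPSYZ: HPSZ={A,C,G,T} ∩ JY={A,G} → {A,G} (+0)
site 2, node PZ: P={G} ∪ Z={T} → {G,T} (+1)
site 2, node PSZ: PZ={G,T} ∪ S={C} → {C,G,T} (+1)
site 2, node HPSZ: H={A} ∪ PSZ={C,G,T} → {A,C,G,T} (+1)
site 2, node JY: J={A} ∩ Y={A} → {A} (+0)
site 2, node HJPSYZ: HPSZ={A,C,G,T} ∩ JY={A} → {A} (+0)
site 3, node PZ: P={A} ∪ Z={T} → {A,T} (+1)
site 3, node PSZ: PZ={A,T} ∩ S={T} → {T} (+0)
site 3, node HPSZ: H={G} ∪ PSZ={T} → {G,T} (+1)
site 3, node JY: J={T} ∪ Y={C} → {C,T} (+1)
site 3, node HJPSYZ: HPSZ={G,T} ∩ JY={C,T} → {T} (+0)
site 4, node PZ: P={A} ∪ Z={T} → {A,T} (+1)
site 4, node PSZ: PZ={A,T} ∪ S={C} → {A,C,T} (+1)
site 4, node HPSZ: H={A} ∩ PSZ={A,C,T} → {A} (+0)
site 4, node JY: J={G} ∪ Y={A} → {A,G} (+1)
site 4, node HJPSYZ: HPSZ={A} ∩ JY={A,G} → {A} (+0)
site 5, node PZ: P={T} ∩ Z={T} → {T} (+0)
site 5, node PSZ: PZ={T} ∩ S={T} → {T} (+0)
site 5, node HPSZ: H={C} ∪ PSZ={T} → {C,T} (+1)
site 5, node JY: J={T} ∪ Y={G} → {G,T} (+1)
site 5, node HJPSYZ: HPSZ={C,T} ∩ JY={G,T} → {T} (+0)
site 6, node PZ: P={C} ∩ Z={C} → {C} (+0)
site 6, node PSZ: PZ={C} ∪ S={T} → {C,T} (+1)
site 6, node HPSZ: H={A} ∪ PSZ={C,T} → {A,C,T} (+1)
site 6, node JY: J={G} ∪ Y={C} → {C,G} (+1)
site 6, node HJPSYZ: HPSZ={A,C,T} ∩ JY={C,G} → {C} (+0)
site 7, node PZ: P={A} ∪ Z={G} → {A,G} (+1)
site 7, node PSZ: PZ={A,G} ∩ S={G} → {G} (+0)
site 7, node HPSZ: H={G} ∩ PSZ={G} → {G} (+0)
site 7, node JY: J={C} ∪ Y={T} → {C,T} (+1)
site 7, node HJPSYZ: HPSZ={G} ∪ JY={C,T} → {C,G,T} (+1)
per-site changes: [3, 4, 3, 3, 3, 2, 3, 3]; total = 24

24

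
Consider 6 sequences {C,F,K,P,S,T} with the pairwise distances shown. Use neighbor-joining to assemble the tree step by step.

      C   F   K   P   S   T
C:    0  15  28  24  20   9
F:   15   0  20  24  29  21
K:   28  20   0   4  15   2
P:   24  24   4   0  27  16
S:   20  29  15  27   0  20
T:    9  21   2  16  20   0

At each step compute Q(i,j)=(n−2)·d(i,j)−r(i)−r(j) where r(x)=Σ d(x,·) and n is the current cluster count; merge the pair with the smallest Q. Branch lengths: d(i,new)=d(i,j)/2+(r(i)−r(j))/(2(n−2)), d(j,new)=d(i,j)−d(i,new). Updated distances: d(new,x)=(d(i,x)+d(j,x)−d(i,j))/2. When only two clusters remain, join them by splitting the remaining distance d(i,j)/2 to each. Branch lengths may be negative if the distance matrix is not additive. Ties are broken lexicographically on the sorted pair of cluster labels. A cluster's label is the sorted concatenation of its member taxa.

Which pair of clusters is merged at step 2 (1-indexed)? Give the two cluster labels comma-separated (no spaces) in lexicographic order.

1. join K+P (d=4, Q=-148) ⇒ KP; edges |K|=-5/4, |P|=21/4
  updated: d(C,KP)=24, d(F,KP)=20, d(KP,S)=19, d(KP,T)=7
2. join C+F (d=15, Q=-108) ⇒ CF; edges |C|=14/3, |F|=31/3
  updated: d(CF,KP)=29/2, d(CF,S)=17, d(CF,T)=15/2
3. join CF+S (d=17, Q=-61) ⇒ CFS; edges |CF|=17/4, |S|=51/4
  updated: d(CFS,KP)=33/4, d(CFS,T)=21/4
4. join CFS+KP (d=33/4, Q=-41/2) ⇒ CFKPS; edges |CFS|=13/4, |KP|=5
  updated: d(CFKPS,T)=2
5. join CFKPS+T (d=2) ⇒ CFKPST; edges |CFKPS|=1, |T|=1
final tree: ((((C:14/3,F:31/3):17/4,S:51/4):13/4,(K:-5/4,P:21/4):5):1,T:1)
total length: 185/4

C,F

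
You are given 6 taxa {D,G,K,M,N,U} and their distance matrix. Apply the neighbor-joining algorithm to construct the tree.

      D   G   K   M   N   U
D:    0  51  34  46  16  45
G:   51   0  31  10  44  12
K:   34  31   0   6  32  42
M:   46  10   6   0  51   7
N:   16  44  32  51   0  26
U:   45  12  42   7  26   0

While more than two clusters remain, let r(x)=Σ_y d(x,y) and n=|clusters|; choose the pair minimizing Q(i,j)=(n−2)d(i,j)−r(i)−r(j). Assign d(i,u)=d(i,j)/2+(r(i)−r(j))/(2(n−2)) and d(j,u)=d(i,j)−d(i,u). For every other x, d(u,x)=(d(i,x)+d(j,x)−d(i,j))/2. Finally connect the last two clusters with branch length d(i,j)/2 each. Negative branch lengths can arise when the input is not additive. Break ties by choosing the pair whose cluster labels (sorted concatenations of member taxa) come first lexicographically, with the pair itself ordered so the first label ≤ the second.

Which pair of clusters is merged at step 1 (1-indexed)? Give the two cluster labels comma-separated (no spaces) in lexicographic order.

iteration 1: select D,N (d=16, Q=-297); attach at lengths (87/8, 41/8); label the merged cluster DN
  updated: d(DN,G)=79/2, d(DN,K)=25, d(DN,M)=81/2, d(DN,U)=55/2
iteration 2: select DN,K (d=25, Q=-323/2); attach at lengths (69/4, 31/4); label the merged cluster DKN
  updated: d(DKN,G)=91/4, d(DKN,M)=43/4, d(DKN,U)=89/4
iteration 3: select DKN,M (d=43/4, Q=-62); attach at lengths (99/8, -13/8); label the merged cluster DKMN
  updated: d(DKMN,G)=11, d(DKMN,U)=37/4
iteration 4: select DKMN,G (d=11, Q=-129/4); attach at lengths (33/8, 55/8); label the merged cluster DGKMN
  updated: d(DGKMN,U)=41/8
iteration 5: select DGKMN,U (d=41/8); attach at lengths (41/16, 41/16); label the merged cluster DGKMNU
final tree: (((((D:87/8,N:41/8):69/4,K:31/4):99/8,M:-13/8):33/8,G:55/8):41/16,U:41/16)
total length: 543/8

D,N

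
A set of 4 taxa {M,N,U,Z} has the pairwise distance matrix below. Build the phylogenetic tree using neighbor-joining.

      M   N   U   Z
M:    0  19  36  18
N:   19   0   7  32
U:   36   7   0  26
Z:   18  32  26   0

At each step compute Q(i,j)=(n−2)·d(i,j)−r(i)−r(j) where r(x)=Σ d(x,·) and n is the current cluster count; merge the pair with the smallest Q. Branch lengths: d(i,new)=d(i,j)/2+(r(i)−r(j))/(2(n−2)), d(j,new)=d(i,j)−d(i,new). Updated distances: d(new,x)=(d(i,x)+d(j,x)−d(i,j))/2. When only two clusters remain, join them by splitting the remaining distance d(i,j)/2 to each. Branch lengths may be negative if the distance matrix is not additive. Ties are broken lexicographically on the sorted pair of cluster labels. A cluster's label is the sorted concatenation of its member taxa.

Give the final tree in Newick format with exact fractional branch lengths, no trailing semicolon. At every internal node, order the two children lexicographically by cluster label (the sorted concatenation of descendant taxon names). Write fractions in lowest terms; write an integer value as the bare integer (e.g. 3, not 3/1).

(((M:33/4,Z:39/4):63/4,N:3/4):25/8,U:25/8)

step 1: merge (M,Z) at d=18, Q=-113; branch lengths M→33/4, Z→39/4; new cluster MZ
  updated: d(MZ,N)=33/2, d(MZ,U)=22
step 2: merge (MZ,N) at d=33/2, Q=-91/2; branch lengths MZ→63/4, N→3/4; new cluster MNZ
  updated: d(MNZ,U)=25/4
step 3: merge (MNZ,U) at d=25/4; branch lengths MNZ→25/8, U→25/8; new cluster MNUZ
final tree: (((M:33/4,Z:39/4):63/4,N:3/4):25/8,U:25/8)
total length: 163/4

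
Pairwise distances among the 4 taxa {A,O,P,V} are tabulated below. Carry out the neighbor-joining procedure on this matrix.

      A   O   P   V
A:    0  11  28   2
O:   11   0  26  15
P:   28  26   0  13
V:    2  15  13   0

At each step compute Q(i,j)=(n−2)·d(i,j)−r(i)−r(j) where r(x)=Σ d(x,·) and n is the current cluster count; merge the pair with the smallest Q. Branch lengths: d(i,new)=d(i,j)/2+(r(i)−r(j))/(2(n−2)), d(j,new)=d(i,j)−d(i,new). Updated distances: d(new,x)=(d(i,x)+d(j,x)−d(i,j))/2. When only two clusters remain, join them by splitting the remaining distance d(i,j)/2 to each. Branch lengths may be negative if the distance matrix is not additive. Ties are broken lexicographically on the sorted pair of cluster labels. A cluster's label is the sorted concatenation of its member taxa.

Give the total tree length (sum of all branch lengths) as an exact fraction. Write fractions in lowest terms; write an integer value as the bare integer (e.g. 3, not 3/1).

step 1: merge (A,O) at d=11, Q=-71; branch lengths A→11/4, O→33/4; new cluster AO
  updated: d(AO,P)=43/2, d(AO,V)=3
step 2: merge (AO,P) at d=43/2, Q=-75/2; branch lengths AO→23/4, P→63/4; new cluster AOP
  updated: d(AOP,V)=-11/4
step 3: merge (AOP,V) at d=-11/4; branch lengths AOP→-11/8, V→-11/8; new cluster AOPV
final tree: (((A:11/4,O:33/4):23/4,P:63/4):-11/8,V:-11/8)
total length: 119/4

119/4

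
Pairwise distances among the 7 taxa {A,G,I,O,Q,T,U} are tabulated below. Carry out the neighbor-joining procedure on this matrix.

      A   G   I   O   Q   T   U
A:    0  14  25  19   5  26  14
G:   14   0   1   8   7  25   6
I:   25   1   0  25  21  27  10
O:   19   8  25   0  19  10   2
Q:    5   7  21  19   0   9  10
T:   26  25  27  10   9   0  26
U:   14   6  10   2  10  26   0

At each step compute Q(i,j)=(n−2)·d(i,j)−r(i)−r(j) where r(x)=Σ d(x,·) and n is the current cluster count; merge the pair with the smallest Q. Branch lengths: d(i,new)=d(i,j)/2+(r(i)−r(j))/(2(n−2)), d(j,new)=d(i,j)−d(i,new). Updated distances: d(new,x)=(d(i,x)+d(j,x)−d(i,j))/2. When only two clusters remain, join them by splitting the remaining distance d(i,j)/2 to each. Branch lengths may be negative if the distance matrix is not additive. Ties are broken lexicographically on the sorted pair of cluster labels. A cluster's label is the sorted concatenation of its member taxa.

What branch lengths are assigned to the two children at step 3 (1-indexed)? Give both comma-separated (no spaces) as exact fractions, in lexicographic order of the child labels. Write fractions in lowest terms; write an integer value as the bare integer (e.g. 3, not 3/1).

step 1: merge (G,I) at d=1, Q=-165; branch lengths G→-43/10, I→53/10; new cluster GI
  updated: d(A,GI)=19, d(GI,O)=16, d(GI,Q)=27/2, d(GI,T)=51/2, d(GI,U)=15/2
step 2: merge (O,T) at d=10, Q=-245/2; branch lengths O→19/16, T→141/16; new cluster OT
  updated: d(A,OT)=35/2, d(GI,OT)=63/4, d(OT,Q)=9, d(OT,U)=9
step 3: merge (A,Q) at d=5, Q=-78; branch lengths A→11/2, Q→-1/2; new cluster AQ
  updated: d(AQ,GI)=55/4, d(AQ,OT)=43/4, d(AQ,U)=19/2
step 4: merge (AQ,OT) at d=43/4, Q=-48; branch lengths AQ→5, OT→23/4; new cluster AOQT
  updated: d(AOQT,GI)=75/8, d(AOQT,U)=31/8
step 5: merge (AOQT,GI) at d=75/8, Q=-83/4; branch lengths AOQT→23/8, GI→13/2; new cluster AGIOQT
  updated: d(AGIOQT,U)=1
step 6: merge (AGIOQT,U) at d=1; branch lengths AGIOQT→1/2, U→1/2; new cluster AGIOQTU
final tree: ((((A:11/2,Q:-1/2):5,(O:19/16,T:141/16):23/4):23/8,(G:-43/10,I:53/10):13/2):1/2,U:1/2)
total length: 297/8

11/2,-1/2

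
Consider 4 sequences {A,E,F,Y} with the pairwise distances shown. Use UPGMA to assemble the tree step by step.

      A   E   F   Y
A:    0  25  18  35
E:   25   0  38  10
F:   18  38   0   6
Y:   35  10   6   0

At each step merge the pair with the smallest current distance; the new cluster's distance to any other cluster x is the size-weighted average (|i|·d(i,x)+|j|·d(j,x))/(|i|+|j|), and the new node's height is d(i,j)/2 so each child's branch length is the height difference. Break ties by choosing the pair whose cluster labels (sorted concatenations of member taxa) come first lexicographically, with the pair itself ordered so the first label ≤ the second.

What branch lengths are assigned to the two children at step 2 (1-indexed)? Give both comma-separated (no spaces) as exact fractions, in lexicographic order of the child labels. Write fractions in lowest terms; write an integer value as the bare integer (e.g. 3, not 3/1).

iteration 1: select F,Y (d=6); attach at lengths (3, 3); label the merged cluster FY
  updated: d(A,FY)=53/2, d(E,FY)=24
iteration 2: select E,FY (d=24); attach at lengths (12, 9); label the merged cluster EFY
  updated: d(A,EFY)=26
iteration 3: select A,EFY (d=26); attach at lengths (13, 1); label the merged cluster AEFY
final tree: (A:13,(E:12,(F:3,Y:3):9):1)
total length: 41

12,9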